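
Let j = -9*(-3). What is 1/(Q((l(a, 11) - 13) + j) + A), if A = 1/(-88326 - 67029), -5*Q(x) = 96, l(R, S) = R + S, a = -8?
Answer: -155355/2982817 ≈ -0.052083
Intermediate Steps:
j = 27
Q(x) = -96/5 (Q(x) = -⅕*96 = -96/5)
A = -1/155355 (A = 1/(-155355) = -1/155355 ≈ -6.4369e-6)
1/(Q((l(a, 11) - 13) + j) + A) = 1/(-96/5 - 1/155355) = 1/(-2982817/155355) = -155355/2982817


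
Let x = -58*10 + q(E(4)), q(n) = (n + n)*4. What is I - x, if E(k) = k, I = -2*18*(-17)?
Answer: 1160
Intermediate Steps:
I = 612 (I = -36*(-17) = 612)
q(n) = 8*n (q(n) = (2*n)*4 = 8*n)
x = -548 (x = -58*10 + 8*4 = -580 + 32 = -548)
I - x = 612 - 1*(-548) = 612 + 548 = 1160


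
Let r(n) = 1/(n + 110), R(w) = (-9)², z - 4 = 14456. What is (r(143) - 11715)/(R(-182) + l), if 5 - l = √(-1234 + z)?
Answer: 127447442/737495 + 1481947*√13226/737495 ≈ 403.90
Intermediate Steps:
z = 14460 (z = 4 + 14456 = 14460)
R(w) = 81
l = 5 - √13226 (l = 5 - √(-1234 + 14460) = 5 - √13226 ≈ -110.00)
r(n) = 1/(110 + n)
(r(143) - 11715)/(R(-182) + l) = (1/(110 + 143) - 11715)/(81 + (5 - √13226)) = (1/253 - 11715)/(86 - √13226) = -2963894/(253*(86 - √13226))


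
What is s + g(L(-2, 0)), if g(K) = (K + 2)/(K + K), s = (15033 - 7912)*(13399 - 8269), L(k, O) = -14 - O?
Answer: 255715113/7 ≈ 3.6531e+7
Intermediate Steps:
s = 36530730 (s = 7121*5130 = 36530730)
g(K) = (2 + K)/(2*K) (g(K) = (2 + K)/((2*K)) = (2 + K)*(1/(2*K)) = (2 + K)/(2*K))
s + g(L(-2, 0)) = 36530730 + (2 + (-14 - 1*0))/(2*(-14 - 1*0)) = 36530730 + (2 + (-14 + 0))/(2*(-14 + 0)) = 36530730 + (½)*(2 - 14)/(-14) = 36530730 + (½)*(-1/14)*(-12) = 36530730 + 3/7 = 255715113/7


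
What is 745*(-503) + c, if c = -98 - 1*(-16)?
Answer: -374817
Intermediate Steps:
c = -82 (c = -98 + 16 = -82)
745*(-503) + c = 745*(-503) - 82 = -374735 - 82 = -374817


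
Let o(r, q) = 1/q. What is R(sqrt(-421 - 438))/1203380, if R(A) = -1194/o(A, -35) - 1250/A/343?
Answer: 4179/120338 + 125*I*sqrt(859)/35456027306 ≈ 0.034727 + 1.0333e-7*I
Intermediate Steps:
R(A) = 41790 - 1250/(343*A) (R(A) = -1194/(1/(-35)) - 1250/A/343 = -1194/(-1/35) - 1250/A*(1/343) = -1194*(-35) - 1250/(343*A) = 41790 - 1250/(343*A))
R(sqrt(-421 - 438))/1203380 = (41790 - 1250/(343*sqrt(-421 - 438)))/1203380 = (41790 - 1250*(-I*sqrt(859)/859)/343)*(1/1203380) = (41790 - (-1250)*I*sqrt(859)/294637)*(1/1203380) = (41790 + 1250*I*sqrt(859)/294637)*(1/1203380) = 4179/120338 + 125*I*sqrt(859)/35456027306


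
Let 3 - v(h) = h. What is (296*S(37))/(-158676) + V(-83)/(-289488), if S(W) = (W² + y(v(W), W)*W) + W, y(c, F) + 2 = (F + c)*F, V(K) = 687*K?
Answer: -1813538113/182280944 ≈ -9.9491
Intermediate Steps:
v(h) = 3 - h
y(c, F) = -2 + F*(F + c) (y(c, F) = -2 + (F + c)*F = -2 + F*(F + c))
S(W) = W + W² + W*(-2 + W² + W*(3 - W)) (S(W) = (W² + (-2 + W² + W*(3 - W))*W) + W = (W² + W*(-2 + W² + W*(3 - W))) + W = W + W² + W*(-2 + W² + W*(3 - W)))
(296*S(37))/(-158676) + V(-83)/(-289488) = (296*(37*(-1 + 4*37)))/(-158676) + (687*(-83))/(-289488) = (296*(37*(-1 + 148)))*(-1/158676) - 57021*(-1/289488) = (296*(37*147))*(-1/158676) + 19007/96496 = (296*5439)*(-1/158676) + 19007/96496 = 1609944*(-1/158676) + 19007/96496 = -19166/1889 + 19007/96496 = -1813538113/182280944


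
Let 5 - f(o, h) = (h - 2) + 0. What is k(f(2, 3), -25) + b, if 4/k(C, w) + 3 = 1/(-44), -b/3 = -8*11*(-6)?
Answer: -210848/133 ≈ -1585.3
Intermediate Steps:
b = -1584 (b = -3*(-8*11)*(-6) = -(-264)*(-6) = -3*528 = -1584)
f(o, h) = 7 - h (f(o, h) = 5 - ((h - 2) + 0) = 5 - ((-2 + h) + 0) = 5 - (-2 + h) = 5 + (2 - h) = 7 - h)
k(C, w) = -176/133 (k(C, w) = 4/(-3 + 1/(-44)) = 4/(-3 - 1/44) = 4/(-133/44) = 4*(-44/133) = -176/133)
k(f(2, 3), -25) + b = -176/133 - 1584 = -210848/133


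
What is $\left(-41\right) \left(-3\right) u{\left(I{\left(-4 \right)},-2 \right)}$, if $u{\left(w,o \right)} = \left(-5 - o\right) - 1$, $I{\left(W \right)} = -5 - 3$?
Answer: $-492$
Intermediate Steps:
$I{\left(W \right)} = -8$ ($I{\left(W \right)} = -5 - 3 = -8$)
$u{\left(w,o \right)} = -6 - o$ ($u{\left(w,o \right)} = \left(-5 - o\right) - 1 = -6 - o$)
$\left(-41\right) \left(-3\right) u{\left(I{\left(-4 \right)},-2 \right)} = \left(-41\right) \left(-3\right) \left(-6 - -2\right) = 123 \left(-6 + 2\right) = 123 \left(-4\right) = -492$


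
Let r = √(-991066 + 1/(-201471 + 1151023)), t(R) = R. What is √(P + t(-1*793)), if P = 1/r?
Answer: √(-78032107781918517563404497 - 1254758269908*I*√6205511587019173)/313689567477 ≈ 1.7835e-5 - 28.16*I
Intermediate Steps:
r = 3*I*√6205511587019173/237388 (r = √(-991066 + 1/949552) = √(-941068702431/949552) = 3*I*√6205511587019173/237388 ≈ 995.52*I)
P = -4*I*√6205511587019173/313689567477 (P = 1/(3*I*√6205511587019173/237388) = -4*I*√6205511587019173/313689567477 ≈ -0.0010045*I)
√(P + t(-1*793)) = √(-4*I*√6205511587019173/313689567477 - 1*793) = √(-4*I*√6205511587019173/313689567477 - 793) = √(-793 - 4*I*√6205511587019173/313689567477)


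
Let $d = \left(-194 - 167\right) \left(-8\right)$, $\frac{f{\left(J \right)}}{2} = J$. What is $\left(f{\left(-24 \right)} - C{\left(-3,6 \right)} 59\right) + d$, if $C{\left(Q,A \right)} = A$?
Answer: $2486$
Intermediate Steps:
$f{\left(J \right)} = 2 J$
$d = 2888$ ($d = \left(-194 - 167\right) \left(-8\right) = \left(-361\right) \left(-8\right) = 2888$)
$\left(f{\left(-24 \right)} - C{\left(-3,6 \right)} 59\right) + d = \left(2 \left(-24\right) - 6 \cdot 59\right) + 2888 = \left(-48 - 354\right) + 2888 = -402 + 2888 = 2486$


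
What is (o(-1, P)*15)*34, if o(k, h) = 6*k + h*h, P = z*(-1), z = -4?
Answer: 5100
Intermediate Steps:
P = 4 (P = -4*(-1) = 4)
o(k, h) = h² + 6*k (o(k, h) = 6*k + h² = h² + 6*k)
(o(-1, P)*15)*34 = ((4² + 6*(-1))*15)*34 = ((16 - 6)*15)*34 = (10*15)*34 = 150*34 = 5100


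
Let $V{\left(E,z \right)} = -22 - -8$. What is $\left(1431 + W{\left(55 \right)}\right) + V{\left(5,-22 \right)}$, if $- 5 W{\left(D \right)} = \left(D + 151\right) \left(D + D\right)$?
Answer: $-3115$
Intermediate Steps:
$W{\left(D \right)} = - \frac{2 D \left(151 + D\right)}{5}$ ($W{\left(D \right)} = - \frac{\left(D + 151\right) \left(D + D\right)}{5} = - \frac{\left(151 + D\right) 2 D}{5} = - \frac{2 D \left(151 + D\right)}{5}$)
$V{\left(E,z \right)} = -14$ ($V{\left(E,z \right)} = -22 + 8 = -14$)
$\left(1431 + W{\left(55 \right)}\right) + V{\left(5,-22 \right)} = \left(1431 - 22 \left(151 + 55\right)\right) - 14 = \left(1431 - 22 \cdot 206\right) - 14 = \left(1431 - 4532\right) - 14 = -3101 - 14 = -3115$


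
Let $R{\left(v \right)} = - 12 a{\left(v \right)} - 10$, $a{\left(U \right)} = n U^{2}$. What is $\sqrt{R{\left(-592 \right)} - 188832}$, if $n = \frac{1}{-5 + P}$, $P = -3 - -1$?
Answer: $\frac{\sqrt{20185718}}{7} \approx 641.84$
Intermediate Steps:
$P = -2$ ($P = -3 + 1 = -2$)
$n = - \frac{1}{7}$ ($n = \frac{1}{-5 - 2} = \frac{1}{-7} = - \frac{1}{7} \approx -0.14286$)
$a{\left(U \right)} = - \frac{U^{2}}{7}$
$R{\left(v \right)} = -10 + \frac{12 v^{2}}{7}$ ($R{\left(v \right)} = - 12 \left(- \frac{v^{2}}{7}\right) - 10 = \frac{12 v^{2}}{7} - 10 = -10 + \frac{12 v^{2}}{7}$)
$\sqrt{R{\left(-592 \right)} - 188832} = \sqrt{\left(-10 + \frac{12 \left(-592\right)^{2}}{7}\right) - 188832} = \sqrt{\left(-10 + \frac{12}{7} \cdot 350464\right) - 188832} = \sqrt{\left(-10 + \frac{4205568}{7}\right) - 188832} = \sqrt{\frac{4205498}{7} - 188832} = \sqrt{\frac{2883674}{7}} = \frac{\sqrt{20185718}}{7}$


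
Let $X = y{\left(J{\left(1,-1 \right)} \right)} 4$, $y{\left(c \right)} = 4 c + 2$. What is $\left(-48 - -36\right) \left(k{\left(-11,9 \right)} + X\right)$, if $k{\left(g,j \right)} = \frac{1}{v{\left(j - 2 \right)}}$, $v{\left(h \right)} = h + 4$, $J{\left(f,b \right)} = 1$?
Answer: $- \frac{3180}{11} \approx -289.09$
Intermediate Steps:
$v{\left(h \right)} = 4 + h$
$k{\left(g,j \right)} = \frac{1}{2 + j}$ ($k{\left(g,j \right)} = \frac{1}{4 + \left(j - 2\right)} = \frac{1}{4 + \left(-2 + j\right)} = \frac{1}{2 + j}$)
$y{\left(c \right)} = 2 + 4 c$
$X = 24$ ($X = \left(2 + 4 \cdot 1\right) 4 = \left(2 + 4\right) 4 = 6 \cdot 4 = 24$)
$\left(-48 - -36\right) \left(k{\left(-11,9 \right)} + X\right) = \left(-48 - -36\right) \left(\frac{1}{2 + 9} + 24\right) = \left(-48 + 36\right) \left(\frac{1}{11} + 24\right) = - 12 \left(\frac{1}{11} + 24\right) = \left(-12\right) \frac{265}{11} = - \frac{3180}{11}$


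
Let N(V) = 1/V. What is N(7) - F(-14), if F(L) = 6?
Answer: -41/7 ≈ -5.8571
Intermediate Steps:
N(7) - F(-14) = 1/7 - 1*6 = 1/7 - 6 = -41/7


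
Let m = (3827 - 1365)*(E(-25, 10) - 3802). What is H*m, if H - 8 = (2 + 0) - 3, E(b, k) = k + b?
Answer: -65782178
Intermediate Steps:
E(b, k) = b + k
H = 7 (H = 8 + ((2 + 0) - 3) = 8 + (2 - 3) = 8 - 1 = 7)
m = -9397454 (m = (3827 - 1365)*((-25 + 10) - 3802) = 2462*(-15 - 3802) = 2462*(-3817) = -9397454)
H*m = 7*(-9397454) = -65782178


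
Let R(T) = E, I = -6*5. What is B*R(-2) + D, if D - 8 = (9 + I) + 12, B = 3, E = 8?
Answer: 23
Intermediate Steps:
I = -30
R(T) = 8
D = -1 (D = 8 + ((9 - 30) + 12) = 8 + (-21 + 12) = 8 - 9 = -1)
B*R(-2) + D = 3*8 - 1 = 24 - 1 = 23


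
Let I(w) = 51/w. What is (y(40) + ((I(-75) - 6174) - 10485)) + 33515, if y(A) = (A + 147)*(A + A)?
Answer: 795383/25 ≈ 31815.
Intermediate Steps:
y(A) = 2*A*(147 + A) (y(A) = (147 + A)*(2*A) = 2*A*(147 + A))
(y(40) + ((I(-75) - 6174) - 10485)) + 33515 = (2*40*(147 + 40) + ((51/(-75) - 6174) - 10485)) + 33515 = (2*40*187 + ((51*(-1/75) - 6174) - 10485)) + 33515 = (14960 + ((-17/25 - 6174) - 10485)) + 33515 = (14960 + (-154367/25 - 10485)) + 33515 = (14960 - 416492/25) + 33515 = -42492/25 + 33515 = 795383/25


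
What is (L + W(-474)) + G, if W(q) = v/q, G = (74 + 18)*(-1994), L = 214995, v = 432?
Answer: 2492141/79 ≈ 31546.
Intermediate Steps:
G = -183448 (G = 92*(-1994) = -183448)
W(q) = 432/q
(L + W(-474)) + G = (214995 + 432/(-474)) - 183448 = (214995 + 432*(-1/474)) - 183448 = (214995 - 72/79) - 183448 = 16984533/79 - 183448 = 2492141/79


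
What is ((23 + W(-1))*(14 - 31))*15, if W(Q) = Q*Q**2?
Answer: -5610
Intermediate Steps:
W(Q) = Q**3
((23 + W(-1))*(14 - 31))*15 = ((23 + (-1)**3)*(14 - 31))*15 = ((23 - 1)*(-17))*15 = (22*(-17))*15 = -374*15 = -5610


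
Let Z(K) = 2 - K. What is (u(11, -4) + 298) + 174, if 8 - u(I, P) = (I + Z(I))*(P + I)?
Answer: 466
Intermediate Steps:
u(I, P) = 8 - 2*I - 2*P (u(I, P) = 8 - (I + (2 - I))*(P + I) = 8 - 2*(I + P) = 8 - (2*I + 2*P) = 8 + (-2*I - 2*P) = 8 - 2*I - 2*P)
(u(11, -4) + 298) + 174 = ((8 - 2*11 - 2*(-4)) + 298) + 174 = ((8 - 22 + 8) + 298) + 174 = (-6 + 298) + 174 = 292 + 174 = 466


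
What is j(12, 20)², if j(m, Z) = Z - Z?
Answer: 0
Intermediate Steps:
j(m, Z) = 0
j(12, 20)² = 0² = 0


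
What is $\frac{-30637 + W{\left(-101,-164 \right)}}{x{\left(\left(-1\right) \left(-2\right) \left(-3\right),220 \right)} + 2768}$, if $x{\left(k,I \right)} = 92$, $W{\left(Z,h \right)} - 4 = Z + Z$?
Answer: $- \frac{6167}{572} \approx -10.781$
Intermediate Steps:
$W{\left(Z,h \right)} = 4 + 2 Z$ ($W{\left(Z,h \right)} = 4 + \left(Z + Z\right) = 4 + 2 Z$)
$\frac{-30637 + W{\left(-101,-164 \right)}}{x{\left(\left(-1\right) \left(-2\right) \left(-3\right),220 \right)} + 2768} = \frac{-30637 + \left(4 + 2 \left(-101\right)\right)}{92 + 2768} = \frac{-30637 + \left(4 - 202\right)}{2860} = \left(-30637 - 198\right) \frac{1}{2860} = \left(-30835\right) \frac{1}{2860} = - \frac{6167}{572}$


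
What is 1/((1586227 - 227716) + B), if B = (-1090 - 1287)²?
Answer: 1/7008640 ≈ 1.4268e-7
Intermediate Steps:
B = 5650129 (B = (-2377)² = 5650129)
1/((1586227 - 227716) + B) = 1/((1586227 - 227716) + 5650129) = 1/(1358511 + 5650129) = 1/7008640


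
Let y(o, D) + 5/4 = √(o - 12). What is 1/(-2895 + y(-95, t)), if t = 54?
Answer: -46340/134213937 - 16*I*√107/134213937 ≈ -0.00034527 - 1.2331e-6*I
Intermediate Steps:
y(o, D) = -5/4 + √(-12 + o) (y(o, D) = -5/4 + √(o - 12) = -5/4 + √(-12 + o))
1/(-2895 + y(-95, t)) = 1/(-2895 + (-5/4 + √(-12 - 95))) = 1/(-2895 + (-5/4 + √(-107))) = 1/(-2895 + (-5/4 + I*√107)) = 1/(-11585/4 + I*√107)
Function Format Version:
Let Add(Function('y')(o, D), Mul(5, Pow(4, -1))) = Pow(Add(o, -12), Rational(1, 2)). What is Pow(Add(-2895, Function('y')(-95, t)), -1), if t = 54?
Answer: Add(Rational(-46340, 134213937), Mul(Rational(-16, 134213937), I, Pow(107, Rational(1, 2)))) ≈ Add(-0.00034527, Mul(-1.2331e-6, I))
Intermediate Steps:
Function('y')(o, D) = Add(Rational(-5, 4), Pow(Add(-12, o), Rational(1, 2))) (Function('y')(o, D) = Add(Rational(-5, 4), Pow(Add(o, -12), Rational(1, 2))) = Add(Rational(-5, 4), Pow(Add(-12, o), Rational(1, 2))))
Pow(Add(-2895, Function('y')(-95, t)), -1) = Pow(Add(-2895, Add(Rational(-5, 4), Pow(Add(-12, -95), Rational(1, 2)))), -1) = Pow(Add(-2895, Add(Rational(-5, 4), Pow(-107, Rational(1, 2)))), -1) = Pow(Add(-2895, Add(Rational(-5, 4), Mul(I, Pow(107, Rational(1, 2))))), -1) = Pow(Add(Rational(-11585, 4), Mul(I, Pow(107, Rational(1, 2)))), -1)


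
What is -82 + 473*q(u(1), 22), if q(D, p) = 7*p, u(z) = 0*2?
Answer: 72760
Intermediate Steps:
u(z) = 0
-82 + 473*q(u(1), 22) = -82 + 473*(7*22) = -82 + 473*154 = -82 + 72842 = 72760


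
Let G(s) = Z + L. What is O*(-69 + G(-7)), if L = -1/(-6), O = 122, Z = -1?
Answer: -25559/3 ≈ -8519.7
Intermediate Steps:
L = 1/6 (L = -1*(-1/6) = 1/6 ≈ 0.16667)
G(s) = -5/6 (G(s) = -1 + 1/6 = -5/6)
O*(-69 + G(-7)) = 122*(-69 - 5/6) = 122*(-419/6) = -25559/3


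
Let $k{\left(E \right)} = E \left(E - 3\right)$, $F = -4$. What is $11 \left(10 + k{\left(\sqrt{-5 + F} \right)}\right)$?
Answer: $11 - 99 i \approx 11.0 - 99.0 i$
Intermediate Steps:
$k{\left(E \right)} = E \left(-3 + E\right)$
$11 \left(10 + k{\left(\sqrt{-5 + F} \right)}\right) = 11 \left(10 + \sqrt{-5 - 4} \left(-3 + \sqrt{-5 - 4}\right)\right) = 11 \left(10 + \sqrt{-9} \left(-3 + \sqrt{-9}\right)\right) = 11 \left(10 + 3 i \left(-3 + 3 i\right)\right) = 110 + 33 i \left(-3 + 3 i\right)$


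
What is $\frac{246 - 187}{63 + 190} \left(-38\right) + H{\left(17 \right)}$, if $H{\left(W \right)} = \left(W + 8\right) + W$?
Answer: $\frac{8384}{253} \approx 33.138$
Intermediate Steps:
$H{\left(W \right)} = 8 + 2 W$ ($H{\left(W \right)} = \left(8 + W\right) + W = 8 + 2 W$)
$\frac{246 - 187}{63 + 190} \left(-38\right) + H{\left(17 \right)} = \frac{246 - 187}{63 + 190} \left(-38\right) + \left(8 + 2 \cdot 17\right) = \frac{59}{253} \left(-38\right) + \left(8 + 34\right) = 59 \cdot \frac{1}{253} \left(-38\right) + 42 = \frac{59}{253} \left(-38\right) + 42 = - \frac{2242}{253} + 42 = \frac{8384}{253}$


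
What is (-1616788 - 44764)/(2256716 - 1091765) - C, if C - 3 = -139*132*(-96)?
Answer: -2051959167413/1164951 ≈ -1.7614e+6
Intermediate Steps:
C = 1761411 (C = 3 - 139*132*(-96) = 3 - 18348*(-96) = 3 + 1761408 = 1761411)
(-1616788 - 44764)/(2256716 - 1091765) - C = (-1616788 - 44764)/(2256716 - 1091765) - 1*1761411 = -1661552/1164951 - 1761411 = -2051959167413/1164951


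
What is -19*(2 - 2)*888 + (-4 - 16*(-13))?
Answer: 204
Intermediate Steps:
-19*(2 - 2)*888 + (-4 - 16*(-13)) = -19*0*888 + (-4 + 208) = 0*888 + 204 = 0 + 204 = 204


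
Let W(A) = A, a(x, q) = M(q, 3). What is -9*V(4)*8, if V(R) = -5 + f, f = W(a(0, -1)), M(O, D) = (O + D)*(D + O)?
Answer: 72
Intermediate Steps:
M(O, D) = (D + O)² (M(O, D) = (D + O)*(D + O) = (D + O)²)
a(x, q) = (3 + q)²
f = 4 (f = (3 - 1)² = 2² = 4)
V(R) = -1 (V(R) = -5 + 4 = -1)
-9*V(4)*8 = -9*(-1)*8 = 9*8 = 72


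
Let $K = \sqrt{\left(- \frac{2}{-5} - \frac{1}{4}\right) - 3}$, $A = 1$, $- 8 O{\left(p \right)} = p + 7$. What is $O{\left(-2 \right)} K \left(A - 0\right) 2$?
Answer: $- \frac{i \sqrt{285}}{8} \approx - 2.1102 i$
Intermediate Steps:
$O{\left(p \right)} = - \frac{7}{8} - \frac{p}{8}$ ($O{\left(p \right)} = - \frac{p + 7}{8} = - \frac{7 + p}{8} = - \frac{7}{8} - \frac{p}{8}$)
$K = \frac{i \sqrt{285}}{10}$ ($K = \sqrt{\left(\left(-2\right) \left(- \frac{1}{5}\right) - \frac{1}{4}\right) - 3} = \sqrt{\left(\frac{2}{5} - \frac{1}{4}\right) - 3} = \sqrt{\frac{3}{20} - 3} = \sqrt{- \frac{57}{20}} = \frac{i \sqrt{285}}{10} \approx 1.6882 i$)
$O{\left(-2 \right)} K \left(A - 0\right) 2 = \left(- \frac{7}{8} - - \frac{1}{4}\right) \frac{i \sqrt{285}}{10} \left(1 - 0\right) 2 = \left(- \frac{7}{8} + \frac{1}{4}\right) \frac{i \sqrt{285}}{10} \left(1 + 0\right) 2 = - \frac{5 \frac{i \sqrt{285}}{10} \cdot 1 \cdot 2}{8} = - \frac{5 \frac{i \sqrt{285}}{10} \cdot 2}{8} = - \frac{5 \frac{i \sqrt{285}}{5}}{8} = - \frac{i \sqrt{285}}{8}$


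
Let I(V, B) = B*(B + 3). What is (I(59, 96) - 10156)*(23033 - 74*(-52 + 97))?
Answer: -12846356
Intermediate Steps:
I(V, B) = B*(3 + B)
(I(59, 96) - 10156)*(23033 - 74*(-52 + 97)) = (96*(3 + 96) - 10156)*(23033 - 74*(-52 + 97)) = (96*99 - 10156)*(23033 - 74*45) = (9504 - 10156)*(23033 - 3330) = -652*19703 = -12846356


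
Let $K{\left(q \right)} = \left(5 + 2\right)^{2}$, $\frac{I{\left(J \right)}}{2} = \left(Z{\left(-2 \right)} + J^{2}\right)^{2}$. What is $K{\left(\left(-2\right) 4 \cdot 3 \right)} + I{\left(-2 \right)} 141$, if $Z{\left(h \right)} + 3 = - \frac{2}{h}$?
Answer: $1177$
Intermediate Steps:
$Z{\left(h \right)} = -3 - \frac{2}{h}$
$I{\left(J \right)} = 2 \left(-2 + J^{2}\right)^{2}$ ($I{\left(J \right)} = 2 \left(\left(-3 - \frac{2}{-2}\right) + J^{2}\right)^{2} = 2 \left(\left(-3 - -1\right) + J^{2}\right)^{2} = 2 \left(\left(-3 + 1\right) + J^{2}\right)^{2} = 2 \left(-2 + J^{2}\right)^{2}$)
$K{\left(q \right)} = 49$ ($K{\left(q \right)} = 7^{2} = 49$)
$K{\left(\left(-2\right) 4 \cdot 3 \right)} + I{\left(-2 \right)} 141 = 49 + 2 \left(-2 + \left(-2\right)^{2}\right)^{2} \cdot 141 = 49 + 2 \left(-2 + 4\right)^{2} \cdot 141 = 49 + 2 \cdot 2^{2} \cdot 141 = 49 + 2 \cdot 4 \cdot 141 = 49 + 8 \cdot 141 = 49 + 1128 = 1177$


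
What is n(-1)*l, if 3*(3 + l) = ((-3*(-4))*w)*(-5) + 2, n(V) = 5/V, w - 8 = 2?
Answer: 3035/3 ≈ 1011.7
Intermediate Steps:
w = 10 (w = 8 + 2 = 10)
l = -607/3 (l = -3 + ((-3*(-4)*10)*(-5) + 2)/3 = -3 + ((12*10)*(-5) + 2)/3 = -3 + (120*(-5) + 2)/3 = -3 + (-600 + 2)/3 = -3 + (1/3)*(-598) = -3 - 598/3 = -607/3 ≈ -202.33)
n(-1)*l = (5/(-1))*(-607/3) = (5*(-1))*(-607/3) = -5*(-607/3) = 3035/3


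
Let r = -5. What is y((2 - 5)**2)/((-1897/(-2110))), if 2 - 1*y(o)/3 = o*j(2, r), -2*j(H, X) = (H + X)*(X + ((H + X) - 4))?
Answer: 1038120/1897 ≈ 547.24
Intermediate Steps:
j(H, X) = -(H + X)*(-4 + H + 2*X)/2 (j(H, X) = -(H + X)*(X + ((H + X) - 4))/2 = -(H + X)*(X + (-4 + H + X))/2 = -(H + X)*(-4 + H + 2*X)/2)
y(o) = 6 + 54*o (y(o) = 6 - 3*o*(-1*(-5)**2 + 2*2 + 2*(-5) - 1/2*2**2 - 3/2*2*(-5)) = 6 - 3*o*(-1*25 + 4 - 10 - 1/2*4 + 15) = 6 - 3*o*(-25 + 4 - 10 - 2 + 15) = 6 - 3*o*(-18) = 6 - (-54)*o = 6 + 54*o)
y((2 - 5)**2)/((-1897/(-2110))) = (6 + 54*(2 - 5)**2)/((-1897/(-2110))) = (6 + 54*(-3)**2)/((-1897*(-1/2110))) = (6 + 54*9)/(1897/2110) = (6 + 486)*(2110/1897) = 492*(2110/1897) = 1038120/1897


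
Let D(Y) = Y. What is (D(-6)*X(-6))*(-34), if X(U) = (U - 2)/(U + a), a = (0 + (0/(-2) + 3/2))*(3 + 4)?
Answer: -1088/3 ≈ -362.67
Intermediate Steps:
a = 21/2 (a = (0 + (0*(-½) + 3*(½)))*7 = (0 + (0 + 3/2))*7 = (0 + 3/2)*7 = (3/2)*7 = 21/2 ≈ 10.500)
X(U) = (-2 + U)/(21/2 + U) (X(U) = (U - 2)/(U + 21/2) = (-2 + U)/(21/2 + U))
(D(-6)*X(-6))*(-34) = -12*(-2 - 6)/(21 + 2*(-6))*(-34) = -12*(-8)/(21 - 12)*(-34) = -12*(-8)/9*(-34) = -6*(-16/9)*(-34) = (32/3)*(-34) = -1088/3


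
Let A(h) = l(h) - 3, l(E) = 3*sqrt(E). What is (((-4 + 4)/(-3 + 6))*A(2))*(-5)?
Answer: 0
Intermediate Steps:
A(h) = -3 + 3*sqrt(h) (A(h) = 3*sqrt(h) - 3 = -3 + 3*sqrt(h))
(((-4 + 4)/(-3 + 6))*A(2))*(-5) = (((-4 + 4)/(-3 + 6))*(-3 + 3*sqrt(2)))*(-5) = ((0/3)*(-3 + 3*sqrt(2)))*(-5) = ((0*(1/3))*(-3 + 3*sqrt(2)))*(-5) = (0*(-3 + 3*sqrt(2)))*(-5) = 0*(-5) = 0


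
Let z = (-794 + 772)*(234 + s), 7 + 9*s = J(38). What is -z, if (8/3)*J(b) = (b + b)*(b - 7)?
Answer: 65615/9 ≈ 7290.6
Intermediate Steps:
J(b) = 3*b*(-7 + b)/4 (J(b) = 3*((b + b)*(b - 7))/8 = 3*((2*b)*(-7 + b))/8 = 3*(2*b*(-7 + b))/8 = 3*b*(-7 + b)/4)
s = 1753/18 (s = -7/9 + ((¾)*38*(-7 + 38))/9 = -7/9 + ((¾)*38*31)/9 = -7/9 + (⅑)*(1767/2) = -7/9 + 589/6 = 1753/18 ≈ 97.389)
z = -65615/9 (z = (-794 + 772)*(234 + 1753/18) = -22*5965/18 = -65615/9 ≈ -7290.6)
-z = -1*(-65615/9) = 65615/9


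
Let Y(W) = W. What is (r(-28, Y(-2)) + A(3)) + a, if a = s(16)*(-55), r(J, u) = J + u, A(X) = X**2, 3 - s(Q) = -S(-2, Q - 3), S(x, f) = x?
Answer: -76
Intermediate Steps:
s(Q) = 1 (s(Q) = 3 - (-1)*(-2) = 3 - 1*2 = 3 - 2 = 1)
a = -55 (a = 1*(-55) = -55)
(r(-28, Y(-2)) + A(3)) + a = ((-28 - 2) + 3**2) - 55 = (-30 + 9) - 55 = -21 - 55 = -76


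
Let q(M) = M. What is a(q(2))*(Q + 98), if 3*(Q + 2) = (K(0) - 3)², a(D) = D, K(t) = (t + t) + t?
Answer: 198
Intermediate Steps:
K(t) = 3*t (K(t) = 2*t + t = 3*t)
Q = 1 (Q = -2 + (3*0 - 3)²/3 = -2 + (0 - 3)²/3 = -2 + (⅓)*(-3)² = -2 + (⅓)*9 = -2 + 3 = 1)
a(q(2))*(Q + 98) = 2*(1 + 98) = 2*99 = 198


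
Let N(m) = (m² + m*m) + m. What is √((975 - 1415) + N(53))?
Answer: √5231 ≈ 72.326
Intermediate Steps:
N(m) = m + 2*m² (N(m) = (m² + m²) + m = 2*m² + m = m + 2*m²)
√((975 - 1415) + N(53)) = √((975 - 1415) + 53*(1 + 2*53)) = √(-440 + 53*(1 + 106)) = √(-440 + 53*107) = √(-440 + 5671) = √5231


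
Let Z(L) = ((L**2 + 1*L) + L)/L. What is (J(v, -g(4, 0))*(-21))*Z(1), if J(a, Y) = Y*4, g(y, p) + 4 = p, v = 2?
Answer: -1008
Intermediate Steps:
g(y, p) = -4 + p
J(a, Y) = 4*Y
Z(L) = (L**2 + 2*L)/L (Z(L) = ((L**2 + L) + L)/L = ((L + L**2) + L)/L = (L**2 + 2*L)/L)
(J(v, -g(4, 0))*(-21))*Z(1) = ((4*(-(-4 + 0)))*(-21))*(2 + 1) = ((4*(-1*(-4)))*(-21))*3 = ((4*4)*(-21))*3 = (16*(-21))*3 = -336*3 = -1008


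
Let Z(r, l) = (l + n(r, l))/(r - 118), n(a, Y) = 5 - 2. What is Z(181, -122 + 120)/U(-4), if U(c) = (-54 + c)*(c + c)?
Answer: 1/29232 ≈ 3.4209e-5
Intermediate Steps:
n(a, Y) = 3
Z(r, l) = (3 + l)/(-118 + r) (Z(r, l) = (l + 3)/(r - 118) = (3 + l)/(-118 + r))
U(c) = 2*c*(-54 + c) (U(c) = (-54 + c)*(2*c) = 2*c*(-54 + c))
Z(181, -122 + 120)/U(-4) = ((3 + (-122 + 120))/(-118 + 181))/((2*(-4)*(-54 - 4))) = ((3 - 2)/63)/((2*(-4)*(-58))) = ((1/63)*1)/464 = (1/63)*(1/464) = 1/29232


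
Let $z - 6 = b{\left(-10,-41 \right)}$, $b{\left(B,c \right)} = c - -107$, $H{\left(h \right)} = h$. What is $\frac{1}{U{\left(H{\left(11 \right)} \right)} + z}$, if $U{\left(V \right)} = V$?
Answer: $\frac{1}{83} \approx 0.012048$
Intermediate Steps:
$b{\left(B,c \right)} = 107 + c$ ($b{\left(B,c \right)} = c + 107 = 107 + c$)
$z = 72$ ($z = 6 + \left(107 - 41\right) = 6 + 66 = 72$)
$\frac{1}{U{\left(H{\left(11 \right)} \right)} + z} = \frac{1}{11 + 72} = \frac{1}{83}$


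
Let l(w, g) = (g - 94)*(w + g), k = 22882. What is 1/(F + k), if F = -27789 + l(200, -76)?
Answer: -1/25987 ≈ -3.8481e-5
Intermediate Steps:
l(w, g) = (-94 + g)*(g + w)
F = -48869 (F = -27789 + ((-76)² - 94*(-76) - 94*200 - 76*200) = -27789 + (5776 + 7144 - 18800 - 15200) = -27789 - 21080 = -48869)
1/(F + k) = 1/(-48869 + 22882) = 1/(-25987) = -1/25987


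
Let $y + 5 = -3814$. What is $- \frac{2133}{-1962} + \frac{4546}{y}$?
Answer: $- \frac{85925}{832542} \approx -0.10321$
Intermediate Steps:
$y = -3819$ ($y = -5 - 3814 = -3819$)
$- \frac{2133}{-1962} + \frac{4546}{y} = - \frac{2133}{-1962} + \frac{4546}{-3819} = \left(-2133\right) \left(- \frac{1}{1962}\right) + 4546 \left(- \frac{1}{3819}\right) = \frac{237}{218} - \frac{4546}{3819} = - \frac{85925}{832542}$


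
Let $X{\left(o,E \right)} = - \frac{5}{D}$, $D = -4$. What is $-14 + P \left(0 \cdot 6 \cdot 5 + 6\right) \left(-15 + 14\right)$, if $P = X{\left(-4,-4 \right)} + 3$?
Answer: $- \frac{79}{2} \approx -39.5$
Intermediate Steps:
$X{\left(o,E \right)} = \frac{5}{4}$ ($X{\left(o,E \right)} = - \frac{5}{-4} = \left(-5\right) \left(- \frac{1}{4}\right) = \frac{5}{4}$)
$P = \frac{17}{4}$ ($P = \frac{5}{4} + 3 = \frac{17}{4} \approx 4.25$)
$-14 + P \left(0 \cdot 6 \cdot 5 + 6\right) \left(-15 + 14\right) = -14 + \frac{17 \left(0 \cdot 6 \cdot 5 + 6\right) \left(-15 + 14\right)}{4} = -14 + \frac{17 \left(0 \cdot 5 + 6\right) \left(-1\right)}{4} = -14 + \frac{17 \left(0 + 6\right) \left(-1\right)}{4} = -14 + \frac{17 \cdot 6 \left(-1\right)}{4} = -14 + \frac{17}{4} \left(-6\right) = -14 - \frac{51}{2} = - \frac{79}{2}$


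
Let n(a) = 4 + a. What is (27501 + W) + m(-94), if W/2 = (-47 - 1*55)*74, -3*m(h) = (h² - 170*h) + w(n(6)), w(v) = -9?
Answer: 4136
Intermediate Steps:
m(h) = 3 - h²/3 + 170*h/3 (m(h) = -((h² - 170*h) - 9)/3 = -(-9 + h² - 170*h)/3 = 3 - h²/3 + 170*h/3)
W = -15096 (W = 2*((-47 - 1*55)*74) = 2*((-47 - 55)*74) = 2*(-102*74) = 2*(-7548) = -15096)
(27501 + W) + m(-94) = (27501 - 15096) + (3 - ⅓*(-94)² + (170/3)*(-94)) = 12405 + (3 - ⅓*8836 - 15980/3) = 12405 + (3 - 8836/3 - 15980/3) = 12405 - 8269 = 4136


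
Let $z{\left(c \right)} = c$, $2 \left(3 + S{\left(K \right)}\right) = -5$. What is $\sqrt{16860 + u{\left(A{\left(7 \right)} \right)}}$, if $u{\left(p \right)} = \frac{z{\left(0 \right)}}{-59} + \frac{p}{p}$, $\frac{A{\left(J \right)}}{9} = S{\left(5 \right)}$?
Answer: $\sqrt{16861} \approx 129.85$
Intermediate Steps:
$S{\left(K \right)} = - \frac{11}{2}$ ($S{\left(K \right)} = -3 + \frac{1}{2} \left(-5\right) = -3 - \frac{5}{2} = - \frac{11}{2}$)
$A{\left(J \right)} = - \frac{99}{2}$ ($A{\left(J \right)} = 9 \left(- \frac{11}{2}\right) = - \frac{99}{2}$)
$u{\left(p \right)} = 1$ ($u{\left(p \right)} = \frac{0}{-59} + \frac{p}{p} = 0 \left(- \frac{1}{59}\right) + 1 = 0 + 1 = 1$)
$\sqrt{16860 + u{\left(A{\left(7 \right)} \right)}} = \sqrt{16860 + 1} = \sqrt{16861}$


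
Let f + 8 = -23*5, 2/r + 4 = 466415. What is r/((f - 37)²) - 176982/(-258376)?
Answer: 132074162595497/192815053657600 ≈ 0.68498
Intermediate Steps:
r = 2/466411 (r = 2/(-4 + 466415) = 2/466411 ≈ 4.2881e-6)
f = -123 (f = -8 - 23*5 = -8 - 115 = -123)
r/((f - 37)²) - 176982/(-258376) = 2/(466411*((-123 - 37)²)) - 176982/(-258376) = 2/(466411*((-160)²)) - 176982*(-1/258376) = (2/466411)/25600 + 88491/129188 = (2/466411)*(1/25600) + 88491/129188 = 1/5970060800 + 88491/129188 = 132074162595497/192815053657600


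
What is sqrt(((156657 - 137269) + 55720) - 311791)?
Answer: I*sqrt(236683) ≈ 486.5*I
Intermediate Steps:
sqrt(((156657 - 137269) + 55720) - 311791) = sqrt((19388 + 55720) - 311791) = sqrt(75108 - 311791) = sqrt(-236683) = I*sqrt(236683)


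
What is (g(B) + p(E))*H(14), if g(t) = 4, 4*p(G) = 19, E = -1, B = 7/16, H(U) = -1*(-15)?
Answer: 525/4 ≈ 131.25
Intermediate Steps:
H(U) = 15
B = 7/16 (B = 7*(1/16) = 7/16 ≈ 0.43750)
p(G) = 19/4 (p(G) = (¼)*19 = 19/4)
(g(B) + p(E))*H(14) = (4 + 19/4)*15 = (35/4)*15 = 525/4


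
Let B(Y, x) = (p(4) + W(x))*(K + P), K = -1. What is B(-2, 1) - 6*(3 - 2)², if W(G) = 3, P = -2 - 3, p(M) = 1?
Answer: -30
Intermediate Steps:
P = -5
B(Y, x) = -24 (B(Y, x) = (1 + 3)*(-1 - 5) = 4*(-6) = -24)
B(-2, 1) - 6*(3 - 2)² = -24 - 6*(3 - 2)² = -24 - 6*1² = -24 - 6*1 = -24 - 6 = -30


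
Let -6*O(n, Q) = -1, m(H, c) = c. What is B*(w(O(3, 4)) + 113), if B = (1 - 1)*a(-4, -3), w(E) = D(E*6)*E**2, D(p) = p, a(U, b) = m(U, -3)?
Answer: 0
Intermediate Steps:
O(n, Q) = 1/6 (O(n, Q) = -1/6*(-1) = 1/6)
a(U, b) = -3
w(E) = 6*E**3 (w(E) = (E*6)*E**2 = (6*E)*E**2 = 6*E**3)
B = 0 (B = (1 - 1)*(-3) = 0*(-3) = 0)
B*(w(O(3, 4)) + 113) = 0*(6*(1/6)**3 + 113) = 0*(6*(1/216) + 113) = 0*(1/36 + 113) = 0*(4069/36) = 0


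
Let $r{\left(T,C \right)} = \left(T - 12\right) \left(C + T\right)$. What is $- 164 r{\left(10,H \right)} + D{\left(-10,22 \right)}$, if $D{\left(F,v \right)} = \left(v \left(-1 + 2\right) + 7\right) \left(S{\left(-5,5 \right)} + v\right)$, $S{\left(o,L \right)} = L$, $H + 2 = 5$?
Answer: $5047$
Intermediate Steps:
$H = 3$ ($H = -2 + 5 = 3$)
$r{\left(T,C \right)} = \left(-12 + T\right) \left(C + T\right)$
$D{\left(F,v \right)} = \left(5 + v\right) \left(7 + v\right)$ ($D{\left(F,v \right)} = \left(v \left(-1 + 2\right) + 7\right) \left(5 + v\right) = \left(v 1 + 7\right) \left(5 + v\right) = \left(v + 7\right) \left(5 + v\right) = \left(7 + v\right) \left(5 + v\right) = \left(5 + v\right) \left(7 + v\right)$)
$- 164 r{\left(10,H \right)} + D{\left(-10,22 \right)} = - 164 \left(10^{2} - 36 - 120 + 3 \cdot 10\right) + \left(35 + 22^{2} + 12 \cdot 22\right) = - 164 \left(100 - 36 - 120 + 30\right) + \left(35 + 484 + 264\right) = \left(-164\right) \left(-26\right) + 783 = 4264 + 783 = 5047$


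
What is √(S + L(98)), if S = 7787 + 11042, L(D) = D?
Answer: 3*√2103 ≈ 137.58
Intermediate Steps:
S = 18829
√(S + L(98)) = √(18829 + 98) = √18927 = 3*√2103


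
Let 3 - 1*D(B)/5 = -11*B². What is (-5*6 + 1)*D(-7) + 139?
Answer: -78451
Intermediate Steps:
D(B) = 15 + 55*B² (D(B) = 15 - (-55)*B² = 15 + 55*B²)
(-5*6 + 1)*D(-7) + 139 = (-5*6 + 1)*(15 + 55*(-7)²) + 139 = (-30 + 1)*(15 + 55*49) + 139 = -29*(15 + 2695) + 139 = -29*2710 + 139 = -78590 + 139 = -78451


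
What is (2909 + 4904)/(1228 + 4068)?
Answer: 7813/5296 ≈ 1.4753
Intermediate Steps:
(2909 + 4904)/(1228 + 4068) = 7813/5296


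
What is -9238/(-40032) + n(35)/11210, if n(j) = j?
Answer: 5247955/22437936 ≈ 0.23389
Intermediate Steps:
-9238/(-40032) + n(35)/11210 = -9238/(-40032) + 35/11210 = -9238*(-1/40032) + 35*(1/11210) = 4619/20016 + 7/2242 = 5247955/22437936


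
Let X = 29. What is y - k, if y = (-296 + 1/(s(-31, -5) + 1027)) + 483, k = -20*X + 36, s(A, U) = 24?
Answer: 768282/1051 ≈ 731.00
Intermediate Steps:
k = -544 (k = -20*29 + 36 = -580 + 36 = -544)
y = 196538/1051 (y = (-296 + 1/(24 + 1027)) + 483 = (-296 + 1/1051) + 483 = -311095/1051 + 483 = 196538/1051 ≈ 187.00)
y - k = 196538/1051 - 1*(-544) = 196538/1051 + 544 = 768282/1051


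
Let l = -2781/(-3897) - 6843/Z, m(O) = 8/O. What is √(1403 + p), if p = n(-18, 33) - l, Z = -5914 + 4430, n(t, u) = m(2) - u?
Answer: √141281077202979/321286 ≈ 36.996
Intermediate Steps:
n(t, u) = 4 - u (n(t, u) = 8/2 - u = 8*(½) - u = 4 - u)
Z = -1484
l = 3421575/642572 (l = -2781/(-3897) - 6843/(-1484) = -2781*(-1/3897) - 6843*(-1/1484) = 309/433 + 6843/1484 = 3421575/642572 ≈ 5.3248)
p = -22056163/642572 (p = (4 - 1*33) - 1*3421575/642572 = (4 - 33) - 3421575/642572 = -29 - 3421575/642572 = -22056163/642572 ≈ -34.325)
√(1403 + p) = √(1403 - 22056163/642572) = √(879472353/642572) = √141281077202979/321286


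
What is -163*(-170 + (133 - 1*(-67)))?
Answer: -4890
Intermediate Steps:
-163*(-170 + (133 - 1*(-67))) = -163*(-170 + (133 + 67)) = -163*(-170 + 200) = -163*30 = -4890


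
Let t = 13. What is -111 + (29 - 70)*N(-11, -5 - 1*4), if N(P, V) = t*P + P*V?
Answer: 1693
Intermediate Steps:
N(P, V) = 13*P + P*V
-111 + (29 - 70)*N(-11, -5 - 1*4) = -111 + (29 - 70)*(-11*(13 + (-5 - 1*4))) = -111 - (-451)*(13 + (-5 - 4)) = -111 - (-451)*(13 - 9) = -111 - (-451)*4 = -111 - 41*(-44) = -111 + 1804 = 1693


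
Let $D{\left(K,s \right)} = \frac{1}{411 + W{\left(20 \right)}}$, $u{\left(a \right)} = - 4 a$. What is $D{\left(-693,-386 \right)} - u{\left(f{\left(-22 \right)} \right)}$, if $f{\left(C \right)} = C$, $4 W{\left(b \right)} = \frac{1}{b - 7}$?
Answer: $- \frac{1880772}{21373} \approx -87.998$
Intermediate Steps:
$W{\left(b \right)} = \frac{1}{4 \left(-7 + b\right)}$ ($W{\left(b \right)} = \frac{1}{4 \left(b - 7\right)} = \frac{1}{4 \left(-7 + b\right)}$)
$D{\left(K,s \right)} = \frac{52}{21373}$ ($D{\left(K,s \right)} = \frac{1}{411 + \frac{1}{4 \left(-7 + 20\right)}} = \frac{1}{411 + \frac{1}{4 \cdot 13}} = \frac{1}{411 + \frac{1}{4} \cdot \frac{1}{13}} = \frac{1}{411 + \frac{1}{52}} = \frac{1}{\frac{21373}{52}} = \frac{52}{21373}$)
$D{\left(-693,-386 \right)} - u{\left(f{\left(-22 \right)} \right)} = \frac{52}{21373} - \left(-4\right) \left(-22\right) = \frac{52}{21373} - 88 = - \frac{1880772}{21373}$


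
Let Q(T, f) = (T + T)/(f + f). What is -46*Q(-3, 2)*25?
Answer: 1725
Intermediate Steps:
Q(T, f) = T/f (Q(T, f) = (2*T)/((2*f)) = (2*T)*(1/(2*f)) = T/f)
-46*Q(-3, 2)*25 = -(-138)/2*25 = -46*(-3/2)*25 = 69*25 = 1725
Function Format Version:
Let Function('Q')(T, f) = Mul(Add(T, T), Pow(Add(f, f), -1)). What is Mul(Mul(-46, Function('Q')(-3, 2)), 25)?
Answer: 1725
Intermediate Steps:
Function('Q')(T, f) = Mul(T, Pow(f, -1)) (Function('Q')(T, f) = Mul(Mul(2, T), Pow(Mul(2, f), -1)) = Mul(Mul(2, T), Mul(Rational(1, 2), Pow(f, -1))) = Mul(T, Pow(f, -1)))
Mul(Mul(-46, Function('Q')(-3, 2)), 25) = Mul(Mul(-46, Mul(-3, Pow(2, -1))), 25) = Mul(Mul(-46, Mul(-3, Rational(1, 2))), 25) = Mul(Mul(-46, Rational(-3, 2)), 25) = Mul(69, 25) = 1725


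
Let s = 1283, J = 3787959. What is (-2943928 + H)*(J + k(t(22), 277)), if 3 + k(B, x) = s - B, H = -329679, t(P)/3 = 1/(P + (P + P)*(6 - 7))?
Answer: -272898554752427/22 ≈ -1.2404e+13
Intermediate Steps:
t(P) = -3/P (t(P) = 3/(P + (P + P)*(6 - 7)) = 3/(P + (2*P)*(-1)) = 3/(P - 2*P) = 3/((-P)) = 3*(-1/P) = -3/P)
k(B, x) = 1280 - B (k(B, x) = -3 + (1283 - B) = 1280 - B)
(-2943928 + H)*(J + k(t(22), 277)) = (-2943928 - 329679)*(3787959 + (1280 - (-3)/22)) = -3273607*(3787959 + (1280 - (-3)/22)) = -3273607*(3787959 + (1280 - 1*(-3/22))) = -3273607*(3787959 + (1280 + 3/22)) = -3273607*(3787959 + 28163/22) = -3273607*83363261/22 = -272898554752427/22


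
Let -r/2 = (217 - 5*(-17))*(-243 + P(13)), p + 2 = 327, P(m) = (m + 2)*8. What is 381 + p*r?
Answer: 24145281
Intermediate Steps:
P(m) = 16 + 8*m (P(m) = (2 + m)*8 = 16 + 8*m)
p = 325 (p = -2 + 327 = 325)
r = 74292 (r = -2*(217 - 5*(-17))*(-243 + (16 + 8*13)) = -2*(217 + 85)*(-243 + (16 + 104)) = -604*(-243 + 120) = -604*(-123) = -2*(-37146) = 74292)
381 + p*r = 381 + 325*74292 = 381 + 24144900 = 24145281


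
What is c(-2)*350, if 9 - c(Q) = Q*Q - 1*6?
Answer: 3850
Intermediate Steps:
c(Q) = 15 - Q² (c(Q) = 9 - (Q*Q - 1*6) = 9 - (Q² - 6) = 9 - (-6 + Q²) = 9 + (6 - Q²) = 15 - Q²)
c(-2)*350 = (15 - 1*(-2)²)*350 = (15 - 1*4)*350 = (15 - 4)*350 = 11*350 = 3850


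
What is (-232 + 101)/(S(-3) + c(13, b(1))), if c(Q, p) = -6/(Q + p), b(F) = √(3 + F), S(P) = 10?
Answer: -655/48 ≈ -13.646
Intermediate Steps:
c(Q, p) = -6/(Q + p)
(-232 + 101)/(S(-3) + c(13, b(1))) = (-232 + 101)/(10 - 6/(13 + √(3 + 1))) = -131/(10 - 6/(13 + √4)) = -131/(10 - 6/(13 + 2)) = -131/(10 - 6/15) = -131/(10 - 6*1/15) = -131/(10 - ⅖) = -131/48/5 = -131*5/48 = -655/48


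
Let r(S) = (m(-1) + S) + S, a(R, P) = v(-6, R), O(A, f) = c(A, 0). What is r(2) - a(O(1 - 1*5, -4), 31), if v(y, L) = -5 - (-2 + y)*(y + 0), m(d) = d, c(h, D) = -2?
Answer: 56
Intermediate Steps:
O(A, f) = -2
v(y, L) = -5 - y*(-2 + y) (v(y, L) = -5 - (-2 + y)*y = -5 - y*(-2 + y))
a(R, P) = -53 (a(R, P) = -5 - 1*(-6)² + 2*(-6) = -5 - 1*36 - 12 = -5 - 36 - 12 = -53)
r(S) = -1 + 2*S (r(S) = (-1 + S) + S = -1 + 2*S)
r(2) - a(O(1 - 1*5, -4), 31) = (-1 + 2*2) - 1*(-53) = (-1 + 4) + 53 = 3 + 53 = 56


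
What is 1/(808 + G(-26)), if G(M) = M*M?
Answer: 1/1484 ≈ 0.00067385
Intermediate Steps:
G(M) = M**2
1/(808 + G(-26)) = 1/(808 + (-26)**2) = 1/(808 + 676) = 1/1484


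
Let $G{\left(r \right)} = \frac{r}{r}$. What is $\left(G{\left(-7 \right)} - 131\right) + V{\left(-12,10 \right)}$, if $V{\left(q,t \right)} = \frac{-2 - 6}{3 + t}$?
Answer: $- \frac{1698}{13} \approx -130.62$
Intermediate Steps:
$G{\left(r \right)} = 1$
$V{\left(q,t \right)} = - \frac{8}{3 + t}$
$\left(G{\left(-7 \right)} - 131\right) + V{\left(-12,10 \right)} = \left(1 - 131\right) - \frac{8}{3 + 10} = -130 - \frac{8}{13} = - \frac{1698}{13}$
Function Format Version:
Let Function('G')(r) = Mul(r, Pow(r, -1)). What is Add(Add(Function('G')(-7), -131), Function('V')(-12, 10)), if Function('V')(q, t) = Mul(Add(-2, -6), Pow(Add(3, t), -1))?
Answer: Rational(-1698, 13) ≈ -130.62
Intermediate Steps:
Function('G')(r) = 1
Function('V')(q, t) = Mul(-8, Pow(Add(3, t), -1))
Add(Add(Function('G')(-7), -131), Function('V')(-12, 10)) = Add(Add(1, -131), Mul(-8, Pow(Add(3, 10), -1))) = Add(-130, Mul(-8, Pow(13, -1))) = Add(-130, Mul(-8, Rational(1, 13))) = Add(-130, Rational(-8, 13)) = Rational(-1698, 13)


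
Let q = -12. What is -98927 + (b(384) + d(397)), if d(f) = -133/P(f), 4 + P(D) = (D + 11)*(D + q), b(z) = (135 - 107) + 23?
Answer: -15531046709/157076 ≈ -98876.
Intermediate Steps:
b(z) = 51 (b(z) = 28 + 23 = 51)
P(D) = -4 + (-12 + D)*(11 + D) (P(D) = -4 + (D + 11)*(D - 12) = -4 + (11 + D)*(-12 + D) = -4 + (-12 + D)*(11 + D))
d(f) = -133/(-136 + f² - f)
-98927 + (b(384) + d(397)) = -98927 + (51 + 133/(136 + 397 - 1*397²)) = -98927 + (51 + 133/(136 + 397 - 1*157609)) = -98927 + (51 + 133/(136 + 397 - 157609)) = -98927 + (51 + 133/(-157076)) = -98927 + (51 + 133*(-1/157076)) = -98927 + (51 - 133/157076) = -98927 + 8010743/157076 = -15531046709/157076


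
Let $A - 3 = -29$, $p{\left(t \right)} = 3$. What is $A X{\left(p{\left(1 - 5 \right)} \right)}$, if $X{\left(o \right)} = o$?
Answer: $-78$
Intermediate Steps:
$A = -26$ ($A = 3 - 29 = -26$)
$A X{\left(p{\left(1 - 5 \right)} \right)} = \left(-26\right) 3 = -78$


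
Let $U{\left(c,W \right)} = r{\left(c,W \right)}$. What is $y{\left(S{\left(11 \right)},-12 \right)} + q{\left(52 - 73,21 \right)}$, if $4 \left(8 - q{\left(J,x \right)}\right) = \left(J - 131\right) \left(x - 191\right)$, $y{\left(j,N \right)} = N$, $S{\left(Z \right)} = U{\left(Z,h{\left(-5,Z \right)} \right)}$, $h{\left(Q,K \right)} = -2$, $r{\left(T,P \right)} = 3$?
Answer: $-6464$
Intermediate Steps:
$U{\left(c,W \right)} = 3$
$S{\left(Z \right)} = 3$
$q{\left(J,x \right)} = 8 - \frac{\left(-191 + x\right) \left(-131 + J\right)}{4}$ ($q{\left(J,x \right)} = 8 - \frac{\left(J - 131\right) \left(x - 191\right)}{4} = 8 - \frac{\left(-131 + J\right) \left(-191 + x\right)}{4} = 8 - \frac{\left(-191 + x\right) \left(-131 + J\right)}{4}$)
$y{\left(S{\left(11 \right)},-12 \right)} + q{\left(52 - 73,21 \right)} = -12 + \left(- \frac{24989}{4} + \frac{131}{4} \cdot 21 + \frac{191 \left(52 - 73\right)}{4} - \frac{1}{4} \left(52 - 73\right) 21\right) = -12 + \left(- \frac{24989}{4} + \frac{2751}{4} + \frac{191 \left(52 - 73\right)}{4} - \frac{1}{4} \left(52 - 73\right) 21\right) = -12 + \left(- \frac{24989}{4} + \frac{2751}{4} + \frac{191}{4} \left(-21\right) - \left(- \frac{21}{4}\right) 21\right) = -12 + \left(- \frac{24989}{4} + \frac{2751}{4} - \frac{4011}{4} + \frac{441}{4}\right) = -12 - 6452 = -6464$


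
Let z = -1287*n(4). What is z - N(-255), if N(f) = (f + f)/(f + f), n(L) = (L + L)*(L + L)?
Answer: -82369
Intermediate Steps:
n(L) = 4*L² (n(L) = (2*L)*(2*L) = 4*L²)
N(f) = 1 (N(f) = (2*f)/((2*f)) = (2*f)*(1/(2*f)) = 1)
z = -82368 (z = -5148*4² = -5148*16 = -1287*64 = -82368)
z - N(-255) = -82368 - 1*1 = -82368 - 1 = -82369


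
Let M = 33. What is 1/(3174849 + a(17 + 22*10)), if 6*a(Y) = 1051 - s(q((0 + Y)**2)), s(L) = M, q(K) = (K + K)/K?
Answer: 3/9525056 ≈ 3.1496e-7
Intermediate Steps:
q(K) = 2 (q(K) = (2*K)/K = 2)
s(L) = 33
a(Y) = 509/3 (a(Y) = (1051 - 1*33)/6 = (1051 - 33)/6 = (1/6)*1018 = 509/3)
1/(3174849 + a(17 + 22*10)) = 1/(3174849 + 509/3) = 1/(9525056/3) = 3/9525056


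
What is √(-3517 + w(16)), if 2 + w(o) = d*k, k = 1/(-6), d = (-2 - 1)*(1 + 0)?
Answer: I*√14074/2 ≈ 59.317*I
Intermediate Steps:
d = -3 (d = -3*1 = -3)
k = -⅙ ≈ -0.16667
w(o) = -3/2 (w(o) = -2 - 3*(-⅙) = -2 + ½ = -3/2)
√(-3517 + w(16)) = √(-3517 - 3/2) = √(-7037/2) = I*√14074/2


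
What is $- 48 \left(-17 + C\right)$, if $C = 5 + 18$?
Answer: $-288$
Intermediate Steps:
$C = 23$
$- 48 \left(-17 + C\right) = - 48 \left(-17 + 23\right) = \left(-48\right) 6 = -288$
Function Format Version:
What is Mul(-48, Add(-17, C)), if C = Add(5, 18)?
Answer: -288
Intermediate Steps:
C = 23
Mul(-48, Add(-17, C)) = Mul(-48, Add(-17, 23)) = Mul(-48, 6) = -288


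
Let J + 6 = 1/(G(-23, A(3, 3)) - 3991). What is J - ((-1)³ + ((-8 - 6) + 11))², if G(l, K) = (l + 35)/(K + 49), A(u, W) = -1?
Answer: -351190/15963 ≈ -22.000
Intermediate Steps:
G(l, K) = (35 + l)/(49 + K)
J = -95782/15963 (J = -6 + 1/((35 - 23)/(49 - 1) - 3991) = -6 + 1/(12/48 - 3991) = -6 + 1/((1/48)*12 - 3991) = -6 + 1/(¼ - 3991) = -6 + 1/(-15963/4) = -6 - 4/15963 = -95782/15963 ≈ -6.0003)
J - ((-1)³ + ((-8 - 6) + 11))² = -95782/15963 - ((-1)³ + ((-8 - 6) + 11))² = -95782/15963 - (-1 + (-14 + 11))² = -95782/15963 - (-1 - 3)² = -95782/15963 - 1*(-4)² = -95782/15963 - 1*16 = -95782/15963 - 16 = -351190/15963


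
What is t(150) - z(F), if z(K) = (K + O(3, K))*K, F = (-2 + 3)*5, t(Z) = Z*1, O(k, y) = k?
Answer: 110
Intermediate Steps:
t(Z) = Z
F = 5 (F = 1*5 = 5)
z(K) = K*(3 + K) (z(K) = (K + 3)*K = (3 + K)*K = K*(3 + K))
t(150) - z(F) = 150 - 5*(3 + 5) = 150 - 5*8 = 150 - 1*40 = 150 - 40 = 110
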